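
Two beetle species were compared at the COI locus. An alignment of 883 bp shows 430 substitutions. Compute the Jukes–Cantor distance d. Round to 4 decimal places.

p = 430/883 ≈ 0.486976.
d = −(3/4) ln(1 − 4p/3) = −0.75 ln(1 − 0.649301) = −0.75 ln(0.350699)
  = −0.75 × (-1.047827) = 0.785870 substitutions/site.

0.7859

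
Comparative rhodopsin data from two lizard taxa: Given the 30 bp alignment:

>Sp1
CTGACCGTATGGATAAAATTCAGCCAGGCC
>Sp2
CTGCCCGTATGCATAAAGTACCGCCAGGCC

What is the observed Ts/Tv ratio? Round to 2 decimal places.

0.25

Transitions are A↔G and C↔T; transversions are all other mismatches.
Transitions: 1. Transversions: 4.
R = 1/4 = 0.25.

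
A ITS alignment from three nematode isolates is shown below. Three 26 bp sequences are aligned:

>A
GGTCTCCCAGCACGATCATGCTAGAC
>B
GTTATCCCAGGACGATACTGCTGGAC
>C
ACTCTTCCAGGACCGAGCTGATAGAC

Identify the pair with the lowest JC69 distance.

A–B: 6/26 differ, p = 0.231, d = 0.276.
A–C: 10/26 differ, p = 0.385, d = 0.539.
B–C: 10/26 differ, p = 0.385, d = 0.539.
The smallest distance is between A and B.

A and B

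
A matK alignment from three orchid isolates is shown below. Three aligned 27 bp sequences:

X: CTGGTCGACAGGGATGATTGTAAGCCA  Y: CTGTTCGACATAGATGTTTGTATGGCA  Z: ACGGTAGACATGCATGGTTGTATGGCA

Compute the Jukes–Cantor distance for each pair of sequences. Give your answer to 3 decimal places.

d(X,Y) = 0.264, d(X,Z) = 0.377, d(Y,Z) = 0.318

X–Y: 6/27 sites differ → p ≈ 0.222222, d = −0.75 ln(1 − 0.296296) = 0.263548 ≈ 0.264.
X–Z: 8/27 sites differ → p ≈ 0.296296, d = −0.75 ln(1 − 0.395061) = 0.376971 ≈ 0.377.
Y–Z: 7/27 sites differ → p ≈ 0.259259, d = −0.75 ln(1 − 0.345679) = 0.318118 ≈ 0.318.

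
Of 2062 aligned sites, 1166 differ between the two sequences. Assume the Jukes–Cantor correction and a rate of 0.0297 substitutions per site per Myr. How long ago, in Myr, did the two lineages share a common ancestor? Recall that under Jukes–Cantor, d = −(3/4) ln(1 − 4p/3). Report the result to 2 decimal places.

17.71

p = 1166/2062 ≈ 0.56547.
d = −(3/4) ln(1 − 4p/3) = −0.75 ln(1 − 0.75396) = −0.75 ln(0.24604)
  = −0.75 × (-1.402261) = 1.051696 substitutions/site.
Under a molecular clock d = 2μt, so t = d/(2μ) = 1.051696 / (2 × 0.0297) = 17.71 Myr.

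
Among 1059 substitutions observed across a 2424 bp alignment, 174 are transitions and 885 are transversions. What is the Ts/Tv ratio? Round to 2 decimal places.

0.20

R = 174/885 = 0.196610… ≈ 0.20 (to 2 d.p.).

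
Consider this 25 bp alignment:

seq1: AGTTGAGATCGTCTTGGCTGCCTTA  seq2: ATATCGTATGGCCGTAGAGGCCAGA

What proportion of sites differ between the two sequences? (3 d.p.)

The sequences differ at 13 of 25 positions.
p = 13/25 = 0.520.

0.520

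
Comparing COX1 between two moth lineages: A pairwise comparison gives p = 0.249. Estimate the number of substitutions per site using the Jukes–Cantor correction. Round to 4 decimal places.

0.3026

d = −(3/4) ln(1 − 4p/3) = −0.75 ln(1 − 0.332) = −0.75 ln(0.668)
  = −0.75 × (-0.403467) = 0.302600 substitutions/site.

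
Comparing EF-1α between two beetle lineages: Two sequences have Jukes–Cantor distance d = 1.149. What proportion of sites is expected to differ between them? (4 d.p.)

p = (3/4)(1 − e^(−4d/3)) = 0.75 × (1 − e^(-1.532)) = 0.75 × (1 − 0.216103) = 0.587923.

0.5879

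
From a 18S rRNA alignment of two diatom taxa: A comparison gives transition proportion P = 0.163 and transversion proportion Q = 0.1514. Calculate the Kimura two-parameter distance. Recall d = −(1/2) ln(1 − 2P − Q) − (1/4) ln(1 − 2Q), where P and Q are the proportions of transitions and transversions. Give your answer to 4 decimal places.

Under the Kimura two-parameter model, d = −½ ln(1 − 2P − Q) − ¼ ln(1 − 2Q).
1 − 2P − Q = 0.5226, giving −½ ln(0.5226) = 0.324469.
1 − 2Q = 0.6972, giving −¼ ln(0.6972) = 0.090171.
d = 0.324469 + 0.090171 = 0.414640.

0.4146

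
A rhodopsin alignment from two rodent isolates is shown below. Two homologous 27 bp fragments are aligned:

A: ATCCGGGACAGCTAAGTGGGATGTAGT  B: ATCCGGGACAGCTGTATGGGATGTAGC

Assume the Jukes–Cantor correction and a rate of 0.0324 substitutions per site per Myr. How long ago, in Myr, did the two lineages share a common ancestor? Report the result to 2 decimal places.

The sequences differ at 4 of 27 sites (14, 15, 16, 27), so p = 4/27 ≈ 0.148148.
d = −(3/4) ln(1 − 4p/3) = −0.75 ln(1 − 0.197531) = −0.75 ln(0.802469)
  = −0.75 × (-0.220062) = 0.165047 substitutions/site.
Under a molecular clock d = 2μt, so t = d/(2μ) = 0.165047 / (2 × 0.0324) = 2.55 Myr.

2.55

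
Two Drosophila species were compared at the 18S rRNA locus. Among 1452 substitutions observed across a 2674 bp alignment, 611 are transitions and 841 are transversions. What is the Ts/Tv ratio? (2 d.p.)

R = 611/841 = 0.726516… ≈ 0.73 (to 2 d.p.).

0.73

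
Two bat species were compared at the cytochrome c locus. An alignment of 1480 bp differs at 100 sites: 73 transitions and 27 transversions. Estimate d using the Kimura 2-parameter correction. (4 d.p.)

P = 73/1480 ≈ 0.049324 and Q = 27/1480 ≈ 0.018243.
Under the Kimura two-parameter model, d = −½ ln(1 − 2P − Q) − ¼ ln(1 − 2Q).
1 − 2P − Q = 0.883109, giving −½ ln(0.883109) = 0.062153.
1 − 2Q = 0.963514, giving −¼ ln(0.963514) = 0.009292.
d = 0.062153 + 0.009292 = 0.071445.

0.0714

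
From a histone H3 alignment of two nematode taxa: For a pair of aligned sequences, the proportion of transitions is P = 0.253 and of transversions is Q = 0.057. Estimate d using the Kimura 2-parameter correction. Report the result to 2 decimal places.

Under the Kimura two-parameter model, d = −½ ln(1 − 2P − Q) − ¼ ln(1 − 2Q).
1 − 2P − Q = 0.437, giving −½ ln(0.437) = 0.413911.
1 − 2Q = 0.886, giving −¼ ln(0.886) = 0.030260.
d = 0.413911 + 0.030260 = 0.444171.

0.44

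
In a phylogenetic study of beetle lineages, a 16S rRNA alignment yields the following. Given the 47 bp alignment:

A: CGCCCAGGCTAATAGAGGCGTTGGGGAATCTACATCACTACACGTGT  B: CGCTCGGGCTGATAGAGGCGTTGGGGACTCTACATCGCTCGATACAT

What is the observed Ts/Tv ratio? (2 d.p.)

2.67

Transitions are A↔G and C↔T; transversions are all other mismatches.
Transitions: 8. Transversions: 3.
R = 8/3 = 2.666666… ≈ 2.67 (to 2 d.p.).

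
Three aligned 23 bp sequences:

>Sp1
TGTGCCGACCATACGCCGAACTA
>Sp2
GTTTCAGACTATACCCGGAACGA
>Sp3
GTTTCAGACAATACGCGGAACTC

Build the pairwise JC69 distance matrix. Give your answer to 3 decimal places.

d(Sp1,Sp2) = 0.467, d(Sp1,Sp3) = 0.390, d(Sp2,Sp3) = 0.198

Sp1–Sp2: 8/23 sites differ → p ≈ 0.347826, d = −0.75 ln(1 − 0.463768) = 0.467391 ≈ 0.467.
Sp1–Sp3: 7/23 sites differ → p ≈ 0.304348, d = −0.75 ln(1 − 0.405797) = 0.390401 ≈ 0.390.
Sp2–Sp3: 4/23 sites differ → p ≈ 0.173913, d = −0.75 ln(1 − 0.231884) = 0.197861 ≈ 0.198.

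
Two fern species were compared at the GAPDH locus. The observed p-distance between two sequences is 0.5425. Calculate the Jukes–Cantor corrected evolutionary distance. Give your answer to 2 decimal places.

d = −(3/4) ln(1 − 4p/3) = −0.75 ln(1 − 0.723333) = −0.75 ln(0.276667)
  = −0.75 × (-1.284941) = 0.963706 substitutions/site.

0.96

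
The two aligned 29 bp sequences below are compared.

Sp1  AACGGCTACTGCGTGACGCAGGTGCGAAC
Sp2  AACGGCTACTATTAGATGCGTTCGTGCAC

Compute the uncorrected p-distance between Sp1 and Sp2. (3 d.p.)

The sequences differ at 11 of 29 positions.
p = 11/29 = 0.379310… ≈ 0.379 (to 3 d.p.).

0.379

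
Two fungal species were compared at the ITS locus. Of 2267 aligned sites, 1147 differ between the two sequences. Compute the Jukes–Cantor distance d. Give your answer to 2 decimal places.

0.84

p = 1147/2267 ≈ 0.505955.
d = −(3/4) ln(1 − 4p/3) = −0.75 ln(1 − 0.674607) = −0.75 ln(0.325393)
  = −0.75 × (-1.122722) = 0.842042 substitutions/site.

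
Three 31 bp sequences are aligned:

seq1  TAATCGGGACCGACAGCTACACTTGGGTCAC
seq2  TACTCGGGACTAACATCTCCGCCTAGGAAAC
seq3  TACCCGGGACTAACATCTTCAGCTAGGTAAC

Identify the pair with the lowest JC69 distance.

seq2 and seq3

seq1–seq2: 10/31 differ, p = 0.323, d = 0.422.
seq1–seq3: 10/31 differ, p = 0.323, d = 0.422.
seq2–seq3: 5/31 differ, p = 0.161, d = 0.182.
The smallest distance is between seq2 and seq3.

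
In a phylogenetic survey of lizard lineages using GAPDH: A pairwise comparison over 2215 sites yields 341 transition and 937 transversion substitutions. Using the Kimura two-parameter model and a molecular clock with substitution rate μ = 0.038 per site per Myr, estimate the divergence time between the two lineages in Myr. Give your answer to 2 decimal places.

P = 341/2215 ≈ 0.15395 and Q = 937/2215 ≈ 0.423025.
Under the Kimura two-parameter model, d = −½ ln(1 − 2P − Q) − ¼ ln(1 − 2Q).
1 − 2P − Q = 0.269075, giving −½ ln(0.269075) = 0.656383.
1 − 2Q = 0.15395, giving −¼ ln(0.15395) = 0.467782.
d = 0.656383 + 0.467782 = 1.124165.
Under a molecular clock d = 2μt, so t = d/(2μ) = 1.124165 / (2 × 0.038) = 14.79 Myr.

14.79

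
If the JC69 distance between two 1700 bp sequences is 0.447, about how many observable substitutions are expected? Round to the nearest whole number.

Invert JC69: p = (3/4)(1 − e^(−4d/3)) = 0.75 × (1 − e^(-0.596)) = 0.75 × (1 − 0.551011) = 0.336742.
Expected differing sites = pL ≈ 0.336742 × 1700 = 572.4614 ≈ 572.

572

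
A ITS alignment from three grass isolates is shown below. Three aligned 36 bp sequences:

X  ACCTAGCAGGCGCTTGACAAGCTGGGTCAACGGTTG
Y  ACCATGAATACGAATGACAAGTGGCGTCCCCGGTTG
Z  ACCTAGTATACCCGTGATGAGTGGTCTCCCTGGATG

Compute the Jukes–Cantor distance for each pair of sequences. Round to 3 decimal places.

X–Y: 12/36 sites differ → p ≈ 0.333333, d = −0.75 ln(1 − 0.444444) = 0.440839 ≈ 0.441.
X–Z: 15/36 sites differ → p ≈ 0.416667, d = −0.75 ln(1 − 0.555556) = 0.608198 ≈ 0.608.
Y–Z: 12/36 sites differ → p ≈ 0.333333, d = −0.75 ln(1 − 0.444444) = 0.440839 ≈ 0.441.

d(X,Y) = 0.441, d(X,Z) = 0.608, d(Y,Z) = 0.441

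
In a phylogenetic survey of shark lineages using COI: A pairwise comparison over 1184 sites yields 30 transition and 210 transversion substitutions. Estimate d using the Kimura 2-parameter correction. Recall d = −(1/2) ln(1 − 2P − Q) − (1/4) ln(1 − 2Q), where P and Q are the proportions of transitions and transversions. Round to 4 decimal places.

0.2389

P = 30/1184 ≈ 0.025338 and Q = 210/1184 ≈ 0.177365.
Under the Kimura two-parameter model, d = −½ ln(1 − 2P − Q) − ¼ ln(1 − 2Q).
1 − 2P − Q = 0.771959, giving −½ ln(0.771959) = 0.129412.
1 − 2Q = 0.64527, giving −¼ ln(0.64527) = 0.109522.
d = 0.129412 + 0.109522 = 0.238934.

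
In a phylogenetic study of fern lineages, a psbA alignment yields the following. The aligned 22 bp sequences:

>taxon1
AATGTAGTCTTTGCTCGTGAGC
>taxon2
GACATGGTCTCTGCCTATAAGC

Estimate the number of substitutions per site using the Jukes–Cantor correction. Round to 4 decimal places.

The sequences differ at 9 of 22 sites (1, 3, 4, 6, 11, 15, 16, 17, 19), so p = 9/22 ≈ 0.409091.
d = −(3/4) ln(1 − 4p/3) = −0.75 ln(1 − 0.545455) = −0.75 ln(0.454545)
  = −0.75 × (-0.788458) = 0.591344 substitutions/site.

0.5913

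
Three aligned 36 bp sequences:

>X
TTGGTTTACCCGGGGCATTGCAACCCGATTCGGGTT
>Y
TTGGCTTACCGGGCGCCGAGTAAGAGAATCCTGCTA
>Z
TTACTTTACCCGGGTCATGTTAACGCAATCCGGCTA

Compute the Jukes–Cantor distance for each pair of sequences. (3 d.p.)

d(X,Y) = 0.608, d(X,Z) = 0.392, d(Y,Z) = 0.548

X–Y: 15/36 sites differ → p ≈ 0.416667, d = −0.75 ln(1 − 0.555556) = 0.608198 ≈ 0.608.
X–Z: 11/36 sites differ → p ≈ 0.305556, d = −0.75 ln(1 − 0.407408) = 0.392437 ≈ 0.392.
Y–Z: 14/36 sites differ → p ≈ 0.388889, d = −0.75 ln(1 − 0.518519) = 0.548166 ≈ 0.548.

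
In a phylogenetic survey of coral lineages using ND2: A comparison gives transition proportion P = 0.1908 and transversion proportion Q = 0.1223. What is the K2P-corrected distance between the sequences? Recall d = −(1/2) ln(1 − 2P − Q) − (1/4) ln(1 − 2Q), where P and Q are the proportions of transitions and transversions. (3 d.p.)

0.421

Under the Kimura two-parameter model, d = −½ ln(1 − 2P − Q) − ¼ ln(1 − 2Q).
1 − 2P − Q = 0.4961, giving −½ ln(0.4961) = 0.350489.
1 − 2Q = 0.7554, giving −¼ ln(0.7554) = 0.070127.
d = 0.350489 + 0.070127 = 0.420616.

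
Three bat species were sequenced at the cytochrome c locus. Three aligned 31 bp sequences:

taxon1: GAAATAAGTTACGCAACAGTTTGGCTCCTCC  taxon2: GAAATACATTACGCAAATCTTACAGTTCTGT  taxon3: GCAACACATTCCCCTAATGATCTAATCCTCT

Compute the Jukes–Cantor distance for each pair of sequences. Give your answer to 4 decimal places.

taxon1–taxon2: 12/31 sites differ → p ≈ 0.387097, d = −0.75 ln(1 − 0.516129) = 0.544453 ≈ 0.5445.
taxon1–taxon3: 15/31 sites differ → p ≈ 0.483871, d = −0.75 ln(1 − 0.645161) = 0.777068 ≈ 0.7771.
taxon2–taxon3: 12/31 sites differ → p ≈ 0.387097, d = −0.75 ln(1 − 0.516129) = 0.544453 ≈ 0.5445.

d(taxon1,taxon2) = 0.5445, d(taxon1,taxon3) = 0.7771, d(taxon2,taxon3) = 0.5445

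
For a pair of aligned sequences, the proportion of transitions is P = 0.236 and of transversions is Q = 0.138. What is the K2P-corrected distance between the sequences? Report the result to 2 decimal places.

Under the Kimura two-parameter model, d = −½ ln(1 − 2P − Q) − ¼ ln(1 − 2Q).
1 − 2P − Q = 0.39, giving −½ ln(0.39) = 0.470804.
1 − 2Q = 0.724, giving −¼ ln(0.724) = 0.080741.
d = 0.470804 + 0.080741 = 0.551545.

0.55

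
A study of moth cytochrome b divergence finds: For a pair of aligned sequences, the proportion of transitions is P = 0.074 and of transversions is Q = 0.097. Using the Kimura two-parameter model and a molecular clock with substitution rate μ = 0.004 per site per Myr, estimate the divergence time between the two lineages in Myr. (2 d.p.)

Under the Kimura two-parameter model, d = −½ ln(1 − 2P − Q) − ¼ ln(1 − 2Q).
1 − 2P − Q = 0.755, giving −½ ln(0.755) = 0.140519.
1 − 2Q = 0.806, giving −¼ ln(0.806) = 0.053918.
d = 0.140519 + 0.053918 = 0.194437.
Under a molecular clock d = 2μt, so t = d/(2μ) = 0.194437 / (2 × 0.004) = 24.30 Myr.

24.30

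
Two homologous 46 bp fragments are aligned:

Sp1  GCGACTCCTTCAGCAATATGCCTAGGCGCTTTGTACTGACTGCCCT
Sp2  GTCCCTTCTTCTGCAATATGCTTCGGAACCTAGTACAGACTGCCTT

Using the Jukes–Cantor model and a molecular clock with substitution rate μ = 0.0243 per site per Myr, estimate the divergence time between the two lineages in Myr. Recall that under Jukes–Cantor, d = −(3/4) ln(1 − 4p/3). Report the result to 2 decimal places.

The sequences differ at 13 of 46 sites, so p = 13/46 ≈ 0.282609.
d = −(3/4) ln(1 − 4p/3) = −0.75 ln(1 − 0.376812) = −0.75 ln(0.623188)
  = −0.75 × (-0.472907) = 0.354680 substitutions/site.
Under a molecular clock d = 2μt, so t = d/(2μ) = 0.354680 / (2 × 0.0243) = 7.30 Myr.

7.30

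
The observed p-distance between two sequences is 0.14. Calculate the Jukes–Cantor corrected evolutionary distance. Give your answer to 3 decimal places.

0.155

d = −(3/4) ln(1 − 4p/3) = −0.75 ln(1 − 0.186667) = −0.75 ln(0.813333)
  = −0.75 × (-0.206615) = 0.154961 substitutions/site.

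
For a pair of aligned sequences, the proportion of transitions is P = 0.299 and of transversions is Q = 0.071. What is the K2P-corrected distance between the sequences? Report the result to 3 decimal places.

Under the Kimura two-parameter model, d = −½ ln(1 − 2P − Q) − ¼ ln(1 − 2Q).
1 − 2P − Q = 0.331, giving −½ ln(0.331) = 0.552818.
1 − 2Q = 0.858, giving −¼ ln(0.858) = 0.038288.
d = 0.552818 + 0.038288 = 0.591106.

0.591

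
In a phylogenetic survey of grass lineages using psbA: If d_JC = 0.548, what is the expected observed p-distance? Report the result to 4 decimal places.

p = (3/4)(1 − e^(−4d/3)) = 0.75 × (1 − e^(-0.730667)) = 0.75 × (1 − 0.481588) = 0.388809.

0.3888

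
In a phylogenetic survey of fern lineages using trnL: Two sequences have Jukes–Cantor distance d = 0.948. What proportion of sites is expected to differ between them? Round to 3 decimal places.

0.538

p = (3/4)(1 − e^(−4d/3)) = 0.75 × (1 − e^(-1.264)) = 0.75 × (1 − 0.282522) = 0.538109.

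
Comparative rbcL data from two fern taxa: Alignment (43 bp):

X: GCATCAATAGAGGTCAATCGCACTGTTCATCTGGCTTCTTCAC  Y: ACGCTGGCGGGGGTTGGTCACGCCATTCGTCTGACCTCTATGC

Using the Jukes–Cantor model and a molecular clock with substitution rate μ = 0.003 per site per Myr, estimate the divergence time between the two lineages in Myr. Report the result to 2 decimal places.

143.28

The sequences differ at 22 of 43 sites, so p = 22/43 ≈ 0.511628.
d = −(3/4) ln(1 − 4p/3) = −0.75 ln(1 − 0.682171) = −0.75 ln(0.317829)
  = −0.75 × (-1.146242) = 0.859682 substitutions/site.
Under a molecular clock d = 2μt, so t = d/(2μ) = 0.859682 / (2 × 0.003) = 143.28 Myr.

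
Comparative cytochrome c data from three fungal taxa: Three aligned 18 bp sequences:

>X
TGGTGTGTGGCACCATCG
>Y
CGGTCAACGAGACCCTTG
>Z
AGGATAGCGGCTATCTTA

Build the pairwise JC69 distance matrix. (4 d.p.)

X–Y: 9/18 sites differ → p = 0.5, d = −0.75 ln(1 − 0.666667) = 0.823960 ≈ 0.8240.
X–Z: 11/18 sites differ → p ≈ 0.611111, d = −0.75 ln(1 − 0.814815) = 1.264800 ≈ 1.2648.
Y–Z: 10/18 sites differ → p ≈ 0.555556, d = −0.75 ln(1 − 0.740741) = 1.012446 ≈ 1.0124.

d(X,Y) = 0.8240, d(X,Z) = 1.2648, d(Y,Z) = 1.0124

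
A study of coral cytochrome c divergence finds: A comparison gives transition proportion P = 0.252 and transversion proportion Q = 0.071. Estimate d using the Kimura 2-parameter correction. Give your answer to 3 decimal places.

0.466

Under the Kimura two-parameter model, d = −½ ln(1 − 2P − Q) − ¼ ln(1 − 2Q).
1 − 2P − Q = 0.425, giving −½ ln(0.425) = 0.427833.
1 − 2Q = 0.858, giving −¼ ln(0.858) = 0.038288.
d = 0.427833 + 0.038288 = 0.466121.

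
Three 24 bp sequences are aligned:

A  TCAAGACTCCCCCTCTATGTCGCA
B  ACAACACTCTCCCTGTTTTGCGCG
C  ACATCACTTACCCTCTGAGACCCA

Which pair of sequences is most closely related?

A–B: 8/24 differ, p = 0.333, d = 0.441.
A–C: 9/24 differ, p = 0.375, d = 0.520.
B–C: 10/24 differ, p = 0.417, d = 0.608.
The smallest distance is between A and B.

A and B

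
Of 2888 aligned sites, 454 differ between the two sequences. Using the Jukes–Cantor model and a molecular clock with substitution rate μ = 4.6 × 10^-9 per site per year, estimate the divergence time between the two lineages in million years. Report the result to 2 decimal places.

p = 454/2888 ≈ 0.157202.
d = −(3/4) ln(1 − 4p/3) = −0.75 ln(1 − 0.209603) = −0.75 ln(0.790397)
  = −0.75 × (-0.235220) = 0.176415 substitutions/site.
Under a molecular clock d = 2μt, so t = d/(2μ) = 0.176415 / (2 × 4.6 × 10^-9) = 19.18 million years.

19.18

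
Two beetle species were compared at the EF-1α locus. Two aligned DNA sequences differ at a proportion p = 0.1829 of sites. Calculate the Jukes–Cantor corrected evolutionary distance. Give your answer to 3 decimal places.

0.210

d = −(3/4) ln(1 − 4p/3) = −0.75 ln(1 − 0.243867) = −0.75 ln(0.756133)
  = −0.75 × (-0.279538) = 0.209654 substitutions/site.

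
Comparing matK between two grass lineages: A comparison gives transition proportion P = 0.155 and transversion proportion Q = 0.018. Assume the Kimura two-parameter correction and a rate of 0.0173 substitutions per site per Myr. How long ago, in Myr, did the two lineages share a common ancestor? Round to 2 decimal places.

Under the Kimura two-parameter model, d = −½ ln(1 − 2P − Q) − ¼ ln(1 − 2Q).
1 − 2P − Q = 0.672, giving −½ ln(0.672) = 0.198748.
1 − 2Q = 0.964, giving −¼ ln(0.964) = 0.009166.
d = 0.198748 + 0.009166 = 0.207914.
Under a molecular clock d = 2μt, so t = d/(2μ) = 0.207914 / (2 × 0.0173) = 6.01 Myr.

6.01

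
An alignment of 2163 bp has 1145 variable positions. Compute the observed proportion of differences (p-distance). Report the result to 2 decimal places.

p = 1145/2163 = 0.529357… ≈ 0.53 (to 2 d.p.).

0.53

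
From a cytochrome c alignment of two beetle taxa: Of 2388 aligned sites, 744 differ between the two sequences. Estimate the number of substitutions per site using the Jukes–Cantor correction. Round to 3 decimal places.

p = 744/2388 ≈ 0.311558.
d = −(3/4) ln(1 − 4p/3) = −0.75 ln(1 − 0.415411) = −0.75 ln(0.584589)
  = −0.75 × (-0.536846) = 0.402635 substitutions/site.

0.403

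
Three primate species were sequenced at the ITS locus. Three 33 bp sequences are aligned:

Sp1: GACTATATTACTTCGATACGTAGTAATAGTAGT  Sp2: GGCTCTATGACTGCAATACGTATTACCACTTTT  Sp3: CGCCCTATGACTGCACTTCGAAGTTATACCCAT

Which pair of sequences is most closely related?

Sp1–Sp2: 11/33 differ, p = 0.333, d = 0.441.
Sp1–Sp3: 15/33 differ, p = 0.455, d = 0.699.
Sp2–Sp3: 12/33 differ, p = 0.364, d = 0.497.
The smallest distance is between Sp1 and Sp2.

Sp1 and Sp2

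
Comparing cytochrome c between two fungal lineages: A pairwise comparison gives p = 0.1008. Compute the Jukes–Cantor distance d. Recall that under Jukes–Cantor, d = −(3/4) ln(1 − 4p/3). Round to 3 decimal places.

d = −(3/4) ln(1 − 4p/3) = −0.75 ln(1 − 0.1344) = −0.75 ln(0.8656)
  = −0.75 × (-0.144332) = 0.108249 substitutions/site.

0.108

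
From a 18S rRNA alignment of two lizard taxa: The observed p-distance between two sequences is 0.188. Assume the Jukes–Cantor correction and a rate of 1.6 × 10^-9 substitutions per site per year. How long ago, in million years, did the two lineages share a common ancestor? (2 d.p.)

67.63

d = −(3/4) ln(1 − 4p/3) = −0.75 ln(1 − 0.250667) = −0.75 ln(0.749333)
  = −0.75 × (-0.288572) = 0.216429 substitutions/site.
Under a molecular clock d = 2μt, so t = d/(2μ) = 0.216429 / (2 × 1.6 × 10^-9) = 67.63 million years.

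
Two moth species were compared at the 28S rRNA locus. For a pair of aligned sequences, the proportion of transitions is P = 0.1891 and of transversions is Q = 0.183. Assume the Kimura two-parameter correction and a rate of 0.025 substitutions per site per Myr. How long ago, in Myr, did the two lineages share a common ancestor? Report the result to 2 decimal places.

Under the Kimura two-parameter model, d = −½ ln(1 − 2P − Q) − ¼ ln(1 − 2Q).
1 − 2P − Q = 0.4388, giving −½ ln(0.4388) = 0.411856.
1 − 2Q = 0.634, giving −¼ ln(0.634) = 0.113927.
d = 0.411856 + 0.113927 = 0.525783.
Under a molecular clock d = 2μt, so t = d/(2μ) = 0.525783 / (2 × 0.025) = 10.52 Myr.

10.52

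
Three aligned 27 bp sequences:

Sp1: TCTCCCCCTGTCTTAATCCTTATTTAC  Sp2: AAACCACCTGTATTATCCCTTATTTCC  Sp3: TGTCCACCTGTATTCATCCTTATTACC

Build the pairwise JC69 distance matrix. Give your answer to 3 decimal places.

Sp1–Sp2: 8/27 sites differ → p ≈ 0.296296, d = −0.75 ln(1 − 0.395061) = 0.376971 ≈ 0.377.
Sp1–Sp3: 6/27 sites differ → p ≈ 0.222222, d = −0.75 ln(1 − 0.296296) = 0.263548 ≈ 0.264.
Sp2–Sp3: 7/27 sites differ → p ≈ 0.259259, d = −0.75 ln(1 − 0.345679) = 0.318118 ≈ 0.318.

d(Sp1,Sp2) = 0.377, d(Sp1,Sp3) = 0.264, d(Sp2,Sp3) = 0.318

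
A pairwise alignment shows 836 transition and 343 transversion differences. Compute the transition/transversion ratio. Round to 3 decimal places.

R = 836/343 = 2.437317… ≈ 2.437 (to 3 d.p.).

2.437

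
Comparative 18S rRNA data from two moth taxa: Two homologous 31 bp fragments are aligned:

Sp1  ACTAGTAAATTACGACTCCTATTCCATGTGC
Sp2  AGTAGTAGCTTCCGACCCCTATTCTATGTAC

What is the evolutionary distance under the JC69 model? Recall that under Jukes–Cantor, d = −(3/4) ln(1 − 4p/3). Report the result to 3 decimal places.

0.269

The sequences differ at 7 of 31 sites (2, 8, 9, 12, 17, 25, 30), so p = 7/31 ≈ 0.225806.
d = −(3/4) ln(1 − 4p/3) = −0.75 ln(1 − 0.301075) = −0.75 ln(0.698925)
  = −0.75 × (-0.358212) = 0.268659 substitutions/site.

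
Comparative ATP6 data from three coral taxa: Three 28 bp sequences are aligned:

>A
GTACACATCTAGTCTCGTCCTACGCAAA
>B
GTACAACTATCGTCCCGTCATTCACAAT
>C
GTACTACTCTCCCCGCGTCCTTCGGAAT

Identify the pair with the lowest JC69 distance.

B and C

A–B: 9/28 differ, p = 0.321, d = 0.420.
A–C: 10/28 differ, p = 0.357, d = 0.485.
B–C: 8/28 differ, p = 0.286, d = 0.360.
The smallest distance is between B and C.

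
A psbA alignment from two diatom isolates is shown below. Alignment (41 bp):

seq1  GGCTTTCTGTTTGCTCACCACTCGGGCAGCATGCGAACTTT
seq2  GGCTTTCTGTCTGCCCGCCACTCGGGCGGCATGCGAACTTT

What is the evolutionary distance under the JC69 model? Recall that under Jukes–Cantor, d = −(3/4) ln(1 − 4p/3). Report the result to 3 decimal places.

The sequences differ at 4 of 41 sites (11, 15, 17, 28), so p = 4/41 ≈ 0.097561.
d = −(3/4) ln(1 − 4p/3) = −0.75 ln(1 − 0.130081) = −0.75 ln(0.869919)
  = −0.75 × (-0.139355) = 0.104516 substitutions/site.

0.105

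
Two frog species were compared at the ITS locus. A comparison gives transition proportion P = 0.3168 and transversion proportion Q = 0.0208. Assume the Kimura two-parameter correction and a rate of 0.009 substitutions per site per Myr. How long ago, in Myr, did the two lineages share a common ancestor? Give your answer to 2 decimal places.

Under the Kimura two-parameter model, d = −½ ln(1 − 2P − Q) − ¼ ln(1 − 2Q).
1 − 2P − Q = 0.3456, giving −½ ln(0.3456) = 0.531237.
1 − 2Q = 0.9584, giving −¼ ln(0.9584) = 0.010623.
d = 0.531237 + 0.010623 = 0.541860.
Under a molecular clock d = 2μt, so t = d/(2μ) = 0.541860 / (2 × 0.009) = 30.10 Myr.

30.10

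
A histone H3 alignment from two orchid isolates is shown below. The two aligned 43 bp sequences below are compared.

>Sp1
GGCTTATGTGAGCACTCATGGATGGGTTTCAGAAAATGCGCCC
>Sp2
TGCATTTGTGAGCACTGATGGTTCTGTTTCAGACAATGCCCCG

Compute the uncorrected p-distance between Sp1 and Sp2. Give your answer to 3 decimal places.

The sequences differ at 10 of 43 positions (sites 1, 4, 6, 17, 22, 24, 25, 34, 40, 43).
p = 10/43 = 0.232558… ≈ 0.233 (to 3 d.p.).

0.233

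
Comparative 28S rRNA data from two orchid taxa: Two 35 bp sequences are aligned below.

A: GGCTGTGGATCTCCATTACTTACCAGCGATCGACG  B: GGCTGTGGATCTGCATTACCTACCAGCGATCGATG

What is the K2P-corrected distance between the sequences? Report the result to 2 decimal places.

0.09

Of 35 sites, 2 differences are transitions and 1 are transversions, so P = 2/35 ≈ 0.057143 and Q = 1/35 ≈ 0.028571.
Under the Kimura two-parameter model, d = −½ ln(1 − 2P − Q) − ¼ ln(1 − 2Q).
1 − 2P − Q = 0.857143, giving −½ ln(0.857143) = 0.077075.
1 − 2Q = 0.942858, giving −¼ ln(0.942858) = 0.014710.
d = 0.077075 + 0.014710 = 0.091785.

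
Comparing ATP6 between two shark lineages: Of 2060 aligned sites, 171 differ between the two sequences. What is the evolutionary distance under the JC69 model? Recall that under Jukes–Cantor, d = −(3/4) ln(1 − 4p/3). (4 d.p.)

p = 171/2060 ≈ 0.08301.
d = −(3/4) ln(1 − 4p/3) = −0.75 ln(1 − 0.11068) = −0.75 ln(0.88932)
  = −0.75 × (-0.117298) = 0.087974 substitutions/site.

0.0880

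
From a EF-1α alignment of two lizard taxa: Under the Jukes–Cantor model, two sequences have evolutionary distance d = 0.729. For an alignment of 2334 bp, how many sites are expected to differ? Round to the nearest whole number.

1088

Invert JC69: p = (3/4)(1 − e^(−4d/3)) = 0.75 × (1 − e^(-0.972)) = 0.75 × (1 − 0.378326) = 0.466256.
Expected differing sites = pL ≈ 0.466256 × 2334 = 1088.241504 ≈ 1088.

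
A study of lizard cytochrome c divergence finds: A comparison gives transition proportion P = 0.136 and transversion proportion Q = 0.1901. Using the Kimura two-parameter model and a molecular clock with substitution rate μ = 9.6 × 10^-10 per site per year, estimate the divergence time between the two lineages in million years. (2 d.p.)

223.77

Under the Kimura two-parameter model, d = −½ ln(1 − 2P − Q) − ¼ ln(1 − 2Q).
1 − 2P − Q = 0.5379, giving −½ ln(0.5379) = 0.310041.
1 − 2Q = 0.6198, giving −¼ ln(0.6198) = 0.119590.
d = 0.310041 + 0.119590 = 0.429631.
Under a molecular clock d = 2μt, so t = d/(2μ) = 0.429631 / (2 × 9.6 × 10^-10) = 223.77 million years.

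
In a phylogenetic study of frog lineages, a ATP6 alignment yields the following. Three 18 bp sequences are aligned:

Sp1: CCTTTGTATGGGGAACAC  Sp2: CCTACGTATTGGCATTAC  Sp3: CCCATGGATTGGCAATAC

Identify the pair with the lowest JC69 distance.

Sp2 and Sp3

Sp1–Sp2: 6/18 differ, p = 0.333, d = 0.441.
Sp1–Sp3: 6/18 differ, p = 0.333, d = 0.441.
Sp2–Sp3: 4/18 differ, p = 0.222, d = 0.264.
The smallest distance is between Sp2 and Sp3.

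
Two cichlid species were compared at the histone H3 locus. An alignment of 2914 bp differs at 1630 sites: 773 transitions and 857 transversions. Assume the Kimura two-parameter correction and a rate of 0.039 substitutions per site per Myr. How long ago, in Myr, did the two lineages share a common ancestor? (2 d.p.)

P = 773/2914 ≈ 0.265271 and Q = 857/2914 ≈ 0.294097.
Under the Kimura two-parameter model, d = −½ ln(1 − 2P − Q) − ¼ ln(1 − 2Q).
1 − 2P − Q = 0.175361, giving −½ ln(0.175361) = 0.870454.
1 − 2Q = 0.411806, giving −¼ ln(0.411806) = 0.221801.
d = 0.870454 + 0.221801 = 1.092255.
Under a molecular clock d = 2μt, so t = d/(2μ) = 1.092255 / (2 × 0.039) = 14.00 Myr.

14.00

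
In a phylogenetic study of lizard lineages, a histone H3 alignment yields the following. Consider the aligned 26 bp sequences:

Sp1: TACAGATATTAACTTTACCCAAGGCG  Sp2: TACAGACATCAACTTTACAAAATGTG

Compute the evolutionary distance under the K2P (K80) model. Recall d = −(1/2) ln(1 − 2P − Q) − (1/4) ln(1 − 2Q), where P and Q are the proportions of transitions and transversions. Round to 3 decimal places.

Of 26 sites, 3 differences are transitions and 3 are transversions, so P = 3/26 ≈ 0.115385 and Q = 3/26 ≈ 0.115385.
Under the Kimura two-parameter model, d = −½ ln(1 − 2P − Q) − ¼ ln(1 − 2Q).
1 − 2P − Q = 0.653845, giving −½ ln(0.653845) = 0.212442.
1 − 2Q = 0.76923, giving −¼ ln(0.76923) = 0.065591.
d = 0.212442 + 0.065591 = 0.278033.

0.278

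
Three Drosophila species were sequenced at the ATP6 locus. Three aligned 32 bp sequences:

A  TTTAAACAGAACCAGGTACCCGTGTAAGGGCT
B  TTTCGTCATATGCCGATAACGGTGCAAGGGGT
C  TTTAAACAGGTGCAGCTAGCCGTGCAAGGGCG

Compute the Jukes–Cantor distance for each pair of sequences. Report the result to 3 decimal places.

A–B: 12/32 sites differ → p = 0.375, d = −0.75 ln(1 − 0.5) = 0.519860 ≈ 0.520.
A–C: 7/32 sites differ → p = 0.21875, d = −0.75 ln(1 − 0.291667) = 0.258631 ≈ 0.259.
B–C: 11/32 sites differ → p = 0.34375, d = −0.75 ln(1 − 0.458333) = 0.459828 ≈ 0.460.

d(A,B) = 0.520, d(A,C) = 0.259, d(B,C) = 0.460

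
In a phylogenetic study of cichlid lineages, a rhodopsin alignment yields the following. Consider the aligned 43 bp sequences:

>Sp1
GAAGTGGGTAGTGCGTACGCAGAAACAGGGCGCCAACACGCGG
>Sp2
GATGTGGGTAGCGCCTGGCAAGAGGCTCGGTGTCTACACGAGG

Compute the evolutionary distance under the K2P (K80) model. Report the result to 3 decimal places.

0.471

Of 43 sites, 6 differences are transitions and 9 are transversions, so P = 6/43 ≈ 0.139535 and Q = 9/43 ≈ 0.209302.
Under the Kimura two-parameter model, d = −½ ln(1 − 2P − Q) − ¼ ln(1 − 2Q).
1 − 2P − Q = 0.511628, giving −½ ln(0.511628) = 0.335079.
1 − 2Q = 0.581396, giving −¼ ln(0.581396) = 0.135581.
d = 0.335079 + 0.135581 = 0.470660.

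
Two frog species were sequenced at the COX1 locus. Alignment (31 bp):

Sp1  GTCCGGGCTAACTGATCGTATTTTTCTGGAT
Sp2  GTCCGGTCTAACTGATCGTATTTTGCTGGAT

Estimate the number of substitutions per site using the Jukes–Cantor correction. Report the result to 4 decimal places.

The sequences differ at 2 of 31 sites (7, 25), so p = 2/31 ≈ 0.064516.
d = −(3/4) ln(1 − 4p/3) = −0.75 ln(1 − 0.086021) = −0.75 ln(0.913979)
  = −0.75 × (-0.089948) = 0.067461 substitutions/site.

0.0675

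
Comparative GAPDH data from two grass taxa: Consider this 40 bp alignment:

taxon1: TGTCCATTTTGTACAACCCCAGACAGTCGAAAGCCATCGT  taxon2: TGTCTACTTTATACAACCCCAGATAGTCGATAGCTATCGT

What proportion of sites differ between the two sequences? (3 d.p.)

0.150

The sequences differ at 6 of 40 positions (sites 5, 7, 11, 24, 31, 35).
p = 6/40 = 0.150.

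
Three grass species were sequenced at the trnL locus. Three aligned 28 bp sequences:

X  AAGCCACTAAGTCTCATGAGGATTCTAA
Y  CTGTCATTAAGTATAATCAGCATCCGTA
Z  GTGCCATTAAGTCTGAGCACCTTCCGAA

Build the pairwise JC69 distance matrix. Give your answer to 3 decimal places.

X–Y: 11/28 sites differ → p ≈ 0.392857, d = −0.75 ln(1 − 0.523809) = 0.556452 ≈ 0.556.
X–Z: 11/28 sites differ → p ≈ 0.392857, d = −0.75 ln(1 − 0.523809) = 0.556452 ≈ 0.556.
Y–Z: 8/28 sites differ → p ≈ 0.285714, d = −0.75 ln(1 − 0.380952) = 0.359679 ≈ 0.360.

d(X,Y) = 0.556, d(X,Z) = 0.556, d(Y,Z) = 0.360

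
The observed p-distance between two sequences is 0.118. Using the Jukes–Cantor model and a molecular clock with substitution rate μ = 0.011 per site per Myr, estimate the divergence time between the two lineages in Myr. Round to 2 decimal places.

5.84

d = −(3/4) ln(1 − 4p/3) = −0.75 ln(1 − 0.157333) = −0.75 ln(0.842667)
  = −0.75 × (-0.171183) = 0.128387 substitutions/site.
Under a molecular clock d = 2μt, so t = d/(2μ) = 0.128387 / (2 × 0.011) = 5.84 Myr.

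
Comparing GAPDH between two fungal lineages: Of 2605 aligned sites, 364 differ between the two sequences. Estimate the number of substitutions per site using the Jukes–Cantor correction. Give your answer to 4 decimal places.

0.1546

p = 364/2605 ≈ 0.139731.
d = −(3/4) ln(1 − 4p/3) = −0.75 ln(1 − 0.186308) = −0.75 ln(0.813692)
  = −0.75 × (-0.206173) = 0.154630 substitutions/site.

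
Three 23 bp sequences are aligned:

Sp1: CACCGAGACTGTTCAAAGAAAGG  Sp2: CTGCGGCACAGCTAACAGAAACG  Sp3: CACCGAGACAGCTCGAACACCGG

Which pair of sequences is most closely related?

Sp1–Sp2: 9/23 differ, p = 0.391, d = 0.553.
Sp1–Sp3: 6/23 differ, p = 0.261, d = 0.321.
Sp2–Sp3: 11/23 differ, p = 0.478, d = 0.761.
The smallest distance is between Sp1 and Sp3.

Sp1 and Sp3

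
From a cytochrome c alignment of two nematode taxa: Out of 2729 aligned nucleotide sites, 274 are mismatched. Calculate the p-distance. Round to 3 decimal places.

0.100

p = 274/2729 = 0.100403… ≈ 0.100 (to 3 d.p.).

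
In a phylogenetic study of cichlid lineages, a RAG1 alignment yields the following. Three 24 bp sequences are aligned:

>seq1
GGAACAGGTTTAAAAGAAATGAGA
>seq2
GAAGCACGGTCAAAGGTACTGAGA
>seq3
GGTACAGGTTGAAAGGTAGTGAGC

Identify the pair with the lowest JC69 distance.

seq1 and seq3

seq1–seq2: 8/24 differ, p = 0.333, d = 0.441.
seq1–seq3: 6/24 differ, p = 0.250, d = 0.304.
seq2–seq3: 8/24 differ, p = 0.333, d = 0.441.
The smallest distance is between seq1 and seq3.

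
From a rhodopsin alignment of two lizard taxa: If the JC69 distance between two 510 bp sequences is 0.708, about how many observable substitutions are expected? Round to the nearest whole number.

234

Invert JC69: p = (3/4)(1 − e^(−4d/3)) = 0.75 × (1 − e^(-0.944)) = 0.75 × (1 − 0.389068) = 0.458199.
Expected differing sites = pL ≈ 0.458199 × 510 = 233.68149 ≈ 234.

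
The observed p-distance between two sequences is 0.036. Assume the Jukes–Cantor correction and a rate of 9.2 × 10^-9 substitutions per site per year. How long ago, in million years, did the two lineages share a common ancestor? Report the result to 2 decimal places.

d = −(3/4) ln(1 − 4p/3) = −0.75 ln(1 − 0.048) = −0.75 ln(0.952)
  = −0.75 × (-0.049190) = 0.036893 substitutions/site.
Under a molecular clock d = 2μt, so t = d/(2μ) = 0.036893 / (2 × 9.2 × 10^-9) = 2.01 million years.

2.01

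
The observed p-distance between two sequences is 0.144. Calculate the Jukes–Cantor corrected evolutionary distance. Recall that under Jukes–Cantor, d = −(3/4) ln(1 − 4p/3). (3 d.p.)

d = −(3/4) ln(1 − 4p/3) = −0.75 ln(1 − 0.192) = −0.75 ln(0.808)
  = −0.75 × (-0.213193) = 0.159895 substitutions/site.

0.160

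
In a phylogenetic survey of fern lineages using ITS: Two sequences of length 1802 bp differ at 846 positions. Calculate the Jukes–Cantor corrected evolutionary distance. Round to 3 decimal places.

p = 846/1802 ≈ 0.469478.
d = −(3/4) ln(1 − 4p/3) = −0.75 ln(1 − 0.625971) = −0.75 ln(0.374029)
  = −0.75 × (-0.983422) = 0.737567 substitutions/site.

0.738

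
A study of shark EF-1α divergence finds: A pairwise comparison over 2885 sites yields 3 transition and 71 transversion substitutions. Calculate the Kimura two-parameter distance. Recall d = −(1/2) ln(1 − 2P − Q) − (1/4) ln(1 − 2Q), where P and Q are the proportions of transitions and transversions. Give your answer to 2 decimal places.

0.03

P = 3/2885 ≈ 0.00104 and Q = 71/2885 ≈ 0.02461.
Under the Kimura two-parameter model, d = −½ ln(1 − 2P − Q) − ¼ ln(1 − 2Q).
1 − 2P − Q = 0.97331, giving −½ ln(0.97331) = 0.013526.
1 − 2Q = 0.95078, giving −¼ ln(0.95078) = 0.012618.
d = 0.013526 + 0.012618 = 0.026144.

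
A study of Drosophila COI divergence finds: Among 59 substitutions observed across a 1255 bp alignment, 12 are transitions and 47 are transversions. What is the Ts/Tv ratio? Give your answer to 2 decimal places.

0.26

R = 12/47 = 0.255319… ≈ 0.26 (to 2 d.p.).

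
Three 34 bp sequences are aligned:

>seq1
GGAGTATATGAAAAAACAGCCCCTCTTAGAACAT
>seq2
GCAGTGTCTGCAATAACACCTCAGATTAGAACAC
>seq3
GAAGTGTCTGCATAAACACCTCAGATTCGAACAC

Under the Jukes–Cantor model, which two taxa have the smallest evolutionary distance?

seq1–seq2: 11/34 differ, p = 0.324, d = 0.423.
seq1–seq3: 12/34 differ, p = 0.353, d = 0.477.
seq2–seq3: 4/34 differ, p = 0.118, d = 0.128.
The smallest distance is between seq2 and seq3.

seq2 and seq3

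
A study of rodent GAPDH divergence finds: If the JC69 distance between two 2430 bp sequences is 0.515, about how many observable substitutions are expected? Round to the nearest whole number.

Invert JC69: p = (3/4)(1 − e^(−4d/3)) = 0.75 × (1 − e^(-0.686667)) = 0.75 × (1 − 0.503251) = 0.372562.
Expected differing sites = pL ≈ 0.372562 × 2430 = 905.32566 ≈ 905.

905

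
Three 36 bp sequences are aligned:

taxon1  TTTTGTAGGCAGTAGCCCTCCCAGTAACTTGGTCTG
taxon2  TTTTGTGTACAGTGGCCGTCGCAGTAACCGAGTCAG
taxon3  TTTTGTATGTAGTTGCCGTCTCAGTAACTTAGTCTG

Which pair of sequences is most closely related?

taxon1 and taxon3

taxon1–taxon2: 10/36 differ, p = 0.278, d = 0.347.
taxon1–taxon3: 6/36 differ, p = 0.167, d = 0.188.
taxon2–taxon3: 8/36 differ, p = 0.222, d = 0.264.
The smallest distance is between taxon1 and taxon3.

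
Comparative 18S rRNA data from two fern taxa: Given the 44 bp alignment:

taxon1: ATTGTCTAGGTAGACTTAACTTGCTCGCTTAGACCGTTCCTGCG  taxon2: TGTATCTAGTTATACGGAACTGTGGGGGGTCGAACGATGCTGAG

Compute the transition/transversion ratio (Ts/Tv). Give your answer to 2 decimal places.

0.06

Transitions are A↔G and C↔T; transversions are all other mismatches.
Transitions: 1. Transversions: 18.
R = 1/18 = 0.055555… ≈ 0.06 (to 2 d.p.).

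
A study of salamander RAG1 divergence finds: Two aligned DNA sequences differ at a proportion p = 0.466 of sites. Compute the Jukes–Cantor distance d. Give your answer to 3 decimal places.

d = −(3/4) ln(1 − 4p/3) = −0.75 ln(1 − 0.621333) = −0.75 ln(0.378667)
  = −0.75 × (-0.971098) = 0.728324 substitutions/site.

0.728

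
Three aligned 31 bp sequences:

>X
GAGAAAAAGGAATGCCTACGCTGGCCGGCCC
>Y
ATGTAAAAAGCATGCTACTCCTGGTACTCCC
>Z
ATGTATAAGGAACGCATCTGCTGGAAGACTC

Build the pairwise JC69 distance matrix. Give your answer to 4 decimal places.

X–Y: 14/31 sites differ → p ≈ 0.451613, d = −0.75 ln(1 − 0.602151) = 0.691262 ≈ 0.6913.
X–Z: 12/31 sites differ → p ≈ 0.387097, d = −0.75 ln(1 − 0.516129) = 0.544453 ≈ 0.5445.
Y–Z: 11/31 sites differ → p ≈ 0.354839, d = −0.75 ln(1 − 0.473119) = 0.480585 ≈ 0.4806.

d(X,Y) = 0.6913, d(X,Z) = 0.5445, d(Y,Z) = 0.4806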